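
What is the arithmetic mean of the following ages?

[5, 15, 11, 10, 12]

10.6

Step 1: Sum all values: 5 + 15 + 11 + 10 + 12 = 53
Step 2: Count the number of values: n = 5
Step 3: Mean = sum / n = 53 / 5 = 10.6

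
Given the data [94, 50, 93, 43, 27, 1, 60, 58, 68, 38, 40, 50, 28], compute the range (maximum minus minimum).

93

Step 1: Identify the maximum value: max = 94
Step 2: Identify the minimum value: min = 1
Step 3: Range = max - min = 94 - 1 = 93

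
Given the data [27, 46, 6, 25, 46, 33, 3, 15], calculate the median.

26

Step 1: Sort the data in ascending order: [3, 6, 15, 25, 27, 33, 46, 46]
Step 2: The number of values is n = 8.
Step 3: Since n is even, the median is the average of positions 4 and 5:
  Median = (25 + 27) / 2 = 26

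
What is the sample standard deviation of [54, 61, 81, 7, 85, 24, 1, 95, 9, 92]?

37.5809

Step 1: Compute the mean: 50.9
Step 2: Sum of squared deviations from the mean: 12710.9
Step 3: Sample variance = 12710.9 / 9 = 1412.3222
Step 4: Standard deviation = sqrt(1412.3222) = 37.5809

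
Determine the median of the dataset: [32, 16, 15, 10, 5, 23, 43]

16

Step 1: Sort the data in ascending order: [5, 10, 15, 16, 23, 32, 43]
Step 2: The number of values is n = 7.
Step 3: Since n is odd, the median is the middle value at position 4: 16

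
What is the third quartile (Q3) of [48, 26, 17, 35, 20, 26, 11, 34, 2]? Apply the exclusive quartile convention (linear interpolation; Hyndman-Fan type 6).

34.5

Step 1: Sort the data: [2, 11, 17, 20, 26, 26, 34, 35, 48]
Step 2: n = 9
Step 3: Using the exclusive quartile method:
  Q1 = 14
  Q2 (median) = 26
  Q3 = 34.5
  IQR = Q3 - Q1 = 34.5 - 14 = 20.5
Step 4: Q3 = 34.5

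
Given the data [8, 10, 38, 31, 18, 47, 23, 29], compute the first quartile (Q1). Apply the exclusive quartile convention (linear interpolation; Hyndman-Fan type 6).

12

Step 1: Sort the data: [8, 10, 18, 23, 29, 31, 38, 47]
Step 2: n = 8
Step 3: Using the exclusive quartile method:
  Q1 = 12
  Q2 (median) = 26
  Q3 = 36.25
  IQR = Q3 - Q1 = 36.25 - 12 = 24.25
Step 4: Q1 = 12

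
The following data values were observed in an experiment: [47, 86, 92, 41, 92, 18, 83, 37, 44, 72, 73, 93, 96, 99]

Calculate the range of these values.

81

Step 1: Identify the maximum value: max = 99
Step 2: Identify the minimum value: min = 18
Step 3: Range = max - min = 99 - 18 = 81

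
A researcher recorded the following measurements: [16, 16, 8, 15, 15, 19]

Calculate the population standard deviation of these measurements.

3.3375

Step 1: Compute the mean: 14.8333
Step 2: Sum of squared deviations from the mean: 66.8333
Step 3: Population variance = 66.8333 / 6 = 11.1389
Step 4: Standard deviation = sqrt(11.1389) = 3.3375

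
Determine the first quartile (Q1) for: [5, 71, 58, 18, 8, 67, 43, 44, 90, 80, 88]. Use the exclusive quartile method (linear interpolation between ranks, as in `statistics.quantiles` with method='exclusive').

18

Step 1: Sort the data: [5, 8, 18, 43, 44, 58, 67, 71, 80, 88, 90]
Step 2: n = 11
Step 3: Using the exclusive quartile method:
  Q1 = 18
  Q2 (median) = 58
  Q3 = 80
  IQR = Q3 - Q1 = 80 - 18 = 62
Step 4: Q1 = 18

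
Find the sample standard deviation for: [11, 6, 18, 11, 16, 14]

4.274

Step 1: Compute the mean: 12.6667
Step 2: Sum of squared deviations from the mean: 91.3333
Step 3: Sample variance = 91.3333 / 5 = 18.2667
Step 4: Standard deviation = sqrt(18.2667) = 4.274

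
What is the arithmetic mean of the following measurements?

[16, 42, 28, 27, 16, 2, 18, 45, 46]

26.6667

Step 1: Sum all values: 16 + 42 + 28 + 27 + 16 + 2 + 18 + 45 + 46 = 240
Step 2: Count the number of values: n = 9
Step 3: Mean = sum / n = 240 / 9 = 26.6667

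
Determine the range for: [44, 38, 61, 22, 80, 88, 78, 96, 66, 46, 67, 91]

74

Step 1: Identify the maximum value: max = 96
Step 2: Identify the minimum value: min = 22
Step 3: Range = max - min = 96 - 22 = 74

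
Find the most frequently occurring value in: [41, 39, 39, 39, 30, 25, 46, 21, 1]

39

Step 1: Count the frequency of each value:
  1: appears 1 time(s)
  21: appears 1 time(s)
  25: appears 1 time(s)
  30: appears 1 time(s)
  39: appears 3 time(s)
  41: appears 1 time(s)
  46: appears 1 time(s)
Step 2: The value 39 appears most frequently (3 times).
Step 3: Mode = 39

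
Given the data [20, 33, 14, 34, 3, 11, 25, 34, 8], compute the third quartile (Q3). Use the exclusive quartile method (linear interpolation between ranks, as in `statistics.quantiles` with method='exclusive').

33.5

Step 1: Sort the data: [3, 8, 11, 14, 20, 25, 33, 34, 34]
Step 2: n = 9
Step 3: Using the exclusive quartile method:
  Q1 = 9.5
  Q2 (median) = 20
  Q3 = 33.5
  IQR = Q3 - Q1 = 33.5 - 9.5 = 24
Step 4: Q3 = 33.5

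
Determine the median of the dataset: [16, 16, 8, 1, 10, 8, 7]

8

Step 1: Sort the data in ascending order: [1, 7, 8, 8, 10, 16, 16]
Step 2: The number of values is n = 7.
Step 3: Since n is odd, the median is the middle value at position 4: 8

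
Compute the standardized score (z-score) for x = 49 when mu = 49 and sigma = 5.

0

Step 1: Recall the z-score formula: z = (x - mu) / sigma
Step 2: Substitute values: z = (49 - 49) / 5
Step 3: z = 0 / 5 = 0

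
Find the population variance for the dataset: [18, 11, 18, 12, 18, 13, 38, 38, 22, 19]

85.41

Step 1: Compute the mean: (18 + 11 + 18 + 12 + 18 + 13 + 38 + 38 + 22 + 19) / 10 = 20.7
Step 2: Compute squared deviations from the mean:
  (18 - 20.7)^2 = 7.29
  (11 - 20.7)^2 = 94.09
  (18 - 20.7)^2 = 7.29
  (12 - 20.7)^2 = 75.69
  (18 - 20.7)^2 = 7.29
  (13 - 20.7)^2 = 59.29
  (38 - 20.7)^2 = 299.29
  (38 - 20.7)^2 = 299.29
  (22 - 20.7)^2 = 1.69
  (19 - 20.7)^2 = 2.89
Step 3: Sum of squared deviations = 854.1
Step 4: Population variance = 854.1 / 10 = 85.41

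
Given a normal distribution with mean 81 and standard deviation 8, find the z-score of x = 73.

-1

Step 1: Recall the z-score formula: z = (x - mu) / sigma
Step 2: Substitute values: z = (73 - 81) / 8
Step 3: z = -8 / 8 = -1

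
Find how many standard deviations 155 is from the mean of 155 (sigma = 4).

0

Step 1: Recall the z-score formula: z = (x - mu) / sigma
Step 2: Substitute values: z = (155 - 155) / 4
Step 3: z = 0 / 4 = 0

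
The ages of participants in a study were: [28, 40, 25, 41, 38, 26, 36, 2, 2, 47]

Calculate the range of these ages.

45

Step 1: Identify the maximum value: max = 47
Step 2: Identify the minimum value: min = 2
Step 3: Range = max - min = 47 - 2 = 45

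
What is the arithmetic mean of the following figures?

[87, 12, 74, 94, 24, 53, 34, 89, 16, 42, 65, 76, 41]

54.3846

Step 1: Sum all values: 87 + 12 + 74 + 94 + 24 + 53 + 34 + 89 + 16 + 42 + 65 + 76 + 41 = 707
Step 2: Count the number of values: n = 13
Step 3: Mean = sum / n = 707 / 13 = 54.3846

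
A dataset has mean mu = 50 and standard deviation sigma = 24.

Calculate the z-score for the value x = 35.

-0.625

Step 1: Recall the z-score formula: z = (x - mu) / sigma
Step 2: Substitute values: z = (35 - 50) / 24
Step 3: z = -15 / 24 = -0.625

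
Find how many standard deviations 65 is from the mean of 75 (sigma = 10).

-1

Step 1: Recall the z-score formula: z = (x - mu) / sigma
Step 2: Substitute values: z = (65 - 75) / 10
Step 3: z = -10 / 10 = -1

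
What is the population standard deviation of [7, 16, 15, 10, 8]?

3.6551

Step 1: Compute the mean: 11.2
Step 2: Sum of squared deviations from the mean: 66.8
Step 3: Population variance = 66.8 / 5 = 13.36
Step 4: Standard deviation = sqrt(13.36) = 3.6551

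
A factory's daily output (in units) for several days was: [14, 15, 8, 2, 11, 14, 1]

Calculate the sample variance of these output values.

33.9048

Step 1: Compute the mean: (14 + 15 + 8 + 2 + 11 + 14 + 1) / 7 = 9.2857
Step 2: Compute squared deviations from the mean:
  (14 - 9.2857)^2 = 22.2245
  (15 - 9.2857)^2 = 32.6531
  (8 - 9.2857)^2 = 1.6531
  (2 - 9.2857)^2 = 53.0816
  (11 - 9.2857)^2 = 2.9388
  (14 - 9.2857)^2 = 22.2245
  (1 - 9.2857)^2 = 68.6531
Step 3: Sum of squared deviations = 203.4286
Step 4: Sample variance = 203.4286 / 6 = 33.9048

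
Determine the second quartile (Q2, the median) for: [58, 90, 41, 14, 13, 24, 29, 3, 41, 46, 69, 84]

41

Step 1: Sort the data: [3, 13, 14, 24, 29, 41, 41, 46, 58, 69, 84, 90]
Step 2: n = 12
Step 3: Q2 is the median. Since n is even, it is the average of the values at positions 6 and 7:
  Q2 = (41 + 41) / 2 = 41
Step 4: Q2 = 41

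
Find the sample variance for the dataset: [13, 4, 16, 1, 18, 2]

56.8

Step 1: Compute the mean: (13 + 4 + 16 + 1 + 18 + 2) / 6 = 9
Step 2: Compute squared deviations from the mean:
  (13 - 9)^2 = 16
  (4 - 9)^2 = 25
  (16 - 9)^2 = 49
  (1 - 9)^2 = 64
  (18 - 9)^2 = 81
  (2 - 9)^2 = 49
Step 3: Sum of squared deviations = 284
Step 4: Sample variance = 284 / 5 = 56.8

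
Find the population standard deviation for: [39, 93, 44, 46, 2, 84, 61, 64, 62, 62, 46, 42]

22.3574

Step 1: Compute the mean: 53.75
Step 2: Sum of squared deviations from the mean: 5998.25
Step 3: Population variance = 5998.25 / 12 = 499.8542
Step 4: Standard deviation = sqrt(499.8542) = 22.3574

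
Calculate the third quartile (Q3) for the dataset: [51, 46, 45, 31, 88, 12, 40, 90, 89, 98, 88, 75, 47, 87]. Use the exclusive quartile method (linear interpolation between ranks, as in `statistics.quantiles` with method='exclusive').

88.25

Step 1: Sort the data: [12, 31, 40, 45, 46, 47, 51, 75, 87, 88, 88, 89, 90, 98]
Step 2: n = 14
Step 3: Using the exclusive quartile method:
  Q1 = 43.75
  Q2 (median) = 63
  Q3 = 88.25
  IQR = Q3 - Q1 = 88.25 - 43.75 = 44.5
Step 4: Q3 = 88.25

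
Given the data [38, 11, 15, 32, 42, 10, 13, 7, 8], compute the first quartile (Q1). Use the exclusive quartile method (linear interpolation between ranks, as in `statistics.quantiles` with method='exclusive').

9

Step 1: Sort the data: [7, 8, 10, 11, 13, 15, 32, 38, 42]
Step 2: n = 9
Step 3: Using the exclusive quartile method:
  Q1 = 9
  Q2 (median) = 13
  Q3 = 35
  IQR = Q3 - Q1 = 35 - 9 = 26
Step 4: Q1 = 9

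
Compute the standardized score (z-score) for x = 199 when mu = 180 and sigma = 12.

1.5833

Step 1: Recall the z-score formula: z = (x - mu) / sigma
Step 2: Substitute values: z = (199 - 180) / 12
Step 3: z = 19 / 12 = 1.5833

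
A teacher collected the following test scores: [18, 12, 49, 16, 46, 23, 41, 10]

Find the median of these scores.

20.5

Step 1: Sort the data in ascending order: [10, 12, 16, 18, 23, 41, 46, 49]
Step 2: The number of values is n = 8.
Step 3: Since n is even, the median is the average of positions 4 and 5:
  Median = (18 + 23) / 2 = 20.5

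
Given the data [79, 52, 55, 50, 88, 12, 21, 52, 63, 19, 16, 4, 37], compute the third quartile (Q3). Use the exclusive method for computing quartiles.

59

Step 1: Sort the data: [4, 12, 16, 19, 21, 37, 50, 52, 52, 55, 63, 79, 88]
Step 2: n = 13
Step 3: Using the exclusive quartile method:
  Q1 = 17.5
  Q2 (median) = 50
  Q3 = 59
  IQR = Q3 - Q1 = 59 - 17.5 = 41.5
Step 4: Q3 = 59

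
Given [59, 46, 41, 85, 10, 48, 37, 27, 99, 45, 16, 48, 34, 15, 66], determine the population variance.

577.5289

Step 1: Compute the mean: (59 + 46 + 41 + 85 + 10 + 48 + 37 + 27 + 99 + 45 + 16 + 48 + 34 + 15 + 66) / 15 = 45.0667
Step 2: Compute squared deviations from the mean:
  (59 - 45.0667)^2 = 194.1378
  (46 - 45.0667)^2 = 0.8711
  (41 - 45.0667)^2 = 16.5378
  (85 - 45.0667)^2 = 1594.6711
  (10 - 45.0667)^2 = 1229.6711
  (48 - 45.0667)^2 = 8.6044
  (37 - 45.0667)^2 = 65.0711
  (27 - 45.0667)^2 = 326.4044
  (99 - 45.0667)^2 = 2908.8044
  (45 - 45.0667)^2 = 0.0044
  (16 - 45.0667)^2 = 844.8711
  (48 - 45.0667)^2 = 8.6044
  (34 - 45.0667)^2 = 122.4711
  (15 - 45.0667)^2 = 904.0044
  (66 - 45.0667)^2 = 438.2044
Step 3: Sum of squared deviations = 8662.9333
Step 4: Population variance = 8662.9333 / 15 = 577.5289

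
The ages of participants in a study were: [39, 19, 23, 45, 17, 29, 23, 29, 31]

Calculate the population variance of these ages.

74.6667

Step 1: Compute the mean: (39 + 19 + 23 + 45 + 17 + 29 + 23 + 29 + 31) / 9 = 28.3333
Step 2: Compute squared deviations from the mean:
  (39 - 28.3333)^2 = 113.7778
  (19 - 28.3333)^2 = 87.1111
  (23 - 28.3333)^2 = 28.4444
  (45 - 28.3333)^2 = 277.7778
  (17 - 28.3333)^2 = 128.4444
  (29 - 28.3333)^2 = 0.4444
  (23 - 28.3333)^2 = 28.4444
  (29 - 28.3333)^2 = 0.4444
  (31 - 28.3333)^2 = 7.1111
Step 3: Sum of squared deviations = 672
Step 4: Population variance = 672 / 9 = 74.6667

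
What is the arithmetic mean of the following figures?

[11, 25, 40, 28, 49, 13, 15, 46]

28.375

Step 1: Sum all values: 11 + 25 + 40 + 28 + 49 + 13 + 15 + 46 = 227
Step 2: Count the number of values: n = 8
Step 3: Mean = sum / n = 227 / 8 = 28.375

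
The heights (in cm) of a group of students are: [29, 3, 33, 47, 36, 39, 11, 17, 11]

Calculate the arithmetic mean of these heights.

25.1111

Step 1: Sum all values: 29 + 3 + 33 + 47 + 36 + 39 + 11 + 17 + 11 = 226
Step 2: Count the number of values: n = 9
Step 3: Mean = sum / n = 226 / 9 = 25.1111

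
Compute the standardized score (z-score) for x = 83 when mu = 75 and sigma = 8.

1

Step 1: Recall the z-score formula: z = (x - mu) / sigma
Step 2: Substitute values: z = (83 - 75) / 8
Step 3: z = 8 / 8 = 1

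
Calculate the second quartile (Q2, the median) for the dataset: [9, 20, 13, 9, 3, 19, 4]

9

Step 1: Sort the data: [3, 4, 9, 9, 13, 19, 20]
Step 2: n = 7
Step 3: Q2 is the median. Since n is odd, it is the middle value at position 4: 9
Step 4: Q2 = 9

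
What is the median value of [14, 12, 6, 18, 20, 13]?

13.5

Step 1: Sort the data in ascending order: [6, 12, 13, 14, 18, 20]
Step 2: The number of values is n = 6.
Step 3: Since n is even, the median is the average of positions 3 and 4:
  Median = (13 + 14) / 2 = 13.5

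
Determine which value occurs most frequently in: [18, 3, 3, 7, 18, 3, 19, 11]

3

Step 1: Count the frequency of each value:
  3: appears 3 time(s)
  7: appears 1 time(s)
  11: appears 1 time(s)
  18: appears 2 time(s)
  19: appears 1 time(s)
Step 2: The value 3 appears most frequently (3 times).
Step 3: Mode = 3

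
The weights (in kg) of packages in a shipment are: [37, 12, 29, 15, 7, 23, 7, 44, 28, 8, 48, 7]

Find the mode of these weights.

7

Step 1: Count the frequency of each value:
  7: appears 3 time(s)
  8: appears 1 time(s)
  12: appears 1 time(s)
  15: appears 1 time(s)
  23: appears 1 time(s)
  28: appears 1 time(s)
  29: appears 1 time(s)
  37: appears 1 time(s)
  44: appears 1 time(s)
  48: appears 1 time(s)
Step 2: The value 7 appears most frequently (3 times).
Step 3: Mode = 7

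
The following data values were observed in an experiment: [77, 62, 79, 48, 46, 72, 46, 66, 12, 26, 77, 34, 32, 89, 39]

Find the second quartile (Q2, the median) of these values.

48

Step 1: Sort the data: [12, 26, 32, 34, 39, 46, 46, 48, 62, 66, 72, 77, 77, 79, 89]
Step 2: n = 15
Step 3: Q2 is the median. Since n is odd, it is the middle value at position 8: 48
Step 4: Q2 = 48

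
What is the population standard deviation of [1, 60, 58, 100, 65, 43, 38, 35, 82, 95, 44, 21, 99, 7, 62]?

30.3183

Step 1: Compute the mean: 54
Step 2: Sum of squared deviations from the mean: 13788
Step 3: Population variance = 13788 / 15 = 919.2
Step 4: Standard deviation = sqrt(919.2) = 30.3183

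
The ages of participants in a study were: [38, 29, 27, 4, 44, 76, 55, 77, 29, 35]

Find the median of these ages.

36.5

Step 1: Sort the data in ascending order: [4, 27, 29, 29, 35, 38, 44, 55, 76, 77]
Step 2: The number of values is n = 10.
Step 3: Since n is even, the median is the average of positions 5 and 6:
  Median = (35 + 38) / 2 = 36.5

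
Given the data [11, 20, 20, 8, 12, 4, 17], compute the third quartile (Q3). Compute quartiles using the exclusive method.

20

Step 1: Sort the data: [4, 8, 11, 12, 17, 20, 20]
Step 2: n = 7
Step 3: Using the exclusive quartile method:
  Q1 = 8
  Q2 (median) = 12
  Q3 = 20
  IQR = Q3 - Q1 = 20 - 8 = 12
Step 4: Q3 = 20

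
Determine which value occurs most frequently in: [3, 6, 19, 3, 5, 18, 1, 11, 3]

3

Step 1: Count the frequency of each value:
  1: appears 1 time(s)
  3: appears 3 time(s)
  5: appears 1 time(s)
  6: appears 1 time(s)
  11: appears 1 time(s)
  18: appears 1 time(s)
  19: appears 1 time(s)
Step 2: The value 3 appears most frequently (3 times).
Step 3: Mode = 3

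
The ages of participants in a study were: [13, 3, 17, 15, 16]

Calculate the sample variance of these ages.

32.2

Step 1: Compute the mean: (13 + 3 + 17 + 15 + 16) / 5 = 12.8
Step 2: Compute squared deviations from the mean:
  (13 - 12.8)^2 = 0.04
  (3 - 12.8)^2 = 96.04
  (17 - 12.8)^2 = 17.64
  (15 - 12.8)^2 = 4.84
  (16 - 12.8)^2 = 10.24
Step 3: Sum of squared deviations = 128.8
Step 4: Sample variance = 128.8 / 4 = 32.2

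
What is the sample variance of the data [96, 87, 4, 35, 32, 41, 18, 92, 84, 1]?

1396.2222

Step 1: Compute the mean: (96 + 87 + 4 + 35 + 32 + 41 + 18 + 92 + 84 + 1) / 10 = 49
Step 2: Compute squared deviations from the mean:
  (96 - 49)^2 = 2209
  (87 - 49)^2 = 1444
  (4 - 49)^2 = 2025
  (35 - 49)^2 = 196
  (32 - 49)^2 = 289
  (41 - 49)^2 = 64
  (18 - 49)^2 = 961
  (92 - 49)^2 = 1849
  (84 - 49)^2 = 1225
  (1 - 49)^2 = 2304
Step 3: Sum of squared deviations = 12566
Step 4: Sample variance = 12566 / 9 = 1396.2222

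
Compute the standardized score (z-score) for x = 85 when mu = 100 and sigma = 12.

-1.25

Step 1: Recall the z-score formula: z = (x - mu) / sigma
Step 2: Substitute values: z = (85 - 100) / 12
Step 3: z = -15 / 12 = -1.25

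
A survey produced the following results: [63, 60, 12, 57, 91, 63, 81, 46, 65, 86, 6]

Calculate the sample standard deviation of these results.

27.3207

Step 1: Compute the mean: 57.2727
Step 2: Sum of squared deviations from the mean: 7464.1818
Step 3: Sample variance = 7464.1818 / 10 = 746.4182
Step 4: Standard deviation = sqrt(746.4182) = 27.3207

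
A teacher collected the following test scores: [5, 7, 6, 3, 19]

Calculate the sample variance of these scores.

40

Step 1: Compute the mean: (5 + 7 + 6 + 3 + 19) / 5 = 8
Step 2: Compute squared deviations from the mean:
  (5 - 8)^2 = 9
  (7 - 8)^2 = 1
  (6 - 8)^2 = 4
  (3 - 8)^2 = 25
  (19 - 8)^2 = 121
Step 3: Sum of squared deviations = 160
Step 4: Sample variance = 160 / 4 = 40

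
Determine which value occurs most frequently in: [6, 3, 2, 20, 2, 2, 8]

2

Step 1: Count the frequency of each value:
  2: appears 3 time(s)
  3: appears 1 time(s)
  6: appears 1 time(s)
  8: appears 1 time(s)
  20: appears 1 time(s)
Step 2: The value 2 appears most frequently (3 times).
Step 3: Mode = 2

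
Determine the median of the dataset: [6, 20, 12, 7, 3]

7

Step 1: Sort the data in ascending order: [3, 6, 7, 12, 20]
Step 2: The number of values is n = 5.
Step 3: Since n is odd, the median is the middle value at position 3: 7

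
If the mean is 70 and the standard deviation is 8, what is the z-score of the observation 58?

-1.5

Step 1: Recall the z-score formula: z = (x - mu) / sigma
Step 2: Substitute values: z = (58 - 70) / 8
Step 3: z = -12 / 8 = -1.5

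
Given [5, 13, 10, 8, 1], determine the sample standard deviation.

4.6152

Step 1: Compute the mean: 7.4
Step 2: Sum of squared deviations from the mean: 85.2
Step 3: Sample variance = 85.2 / 4 = 21.3
Step 4: Standard deviation = sqrt(21.3) = 4.6152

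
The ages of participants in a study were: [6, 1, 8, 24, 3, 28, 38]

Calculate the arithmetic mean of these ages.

15.4286

Step 1: Sum all values: 6 + 1 + 8 + 24 + 3 + 28 + 38 = 108
Step 2: Count the number of values: n = 7
Step 3: Mean = sum / n = 108 / 7 = 15.4286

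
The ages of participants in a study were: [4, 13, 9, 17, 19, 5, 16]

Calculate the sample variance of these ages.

35.4762

Step 1: Compute the mean: (4 + 13 + 9 + 17 + 19 + 5 + 16) / 7 = 11.8571
Step 2: Compute squared deviations from the mean:
  (4 - 11.8571)^2 = 61.7347
  (13 - 11.8571)^2 = 1.3061
  (9 - 11.8571)^2 = 8.1633
  (17 - 11.8571)^2 = 26.449
  (19 - 11.8571)^2 = 51.0204
  (5 - 11.8571)^2 = 47.0204
  (16 - 11.8571)^2 = 17.1633
Step 3: Sum of squared deviations = 212.8571
Step 4: Sample variance = 212.8571 / 6 = 35.4762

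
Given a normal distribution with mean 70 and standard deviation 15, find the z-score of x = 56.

-0.9333

Step 1: Recall the z-score formula: z = (x - mu) / sigma
Step 2: Substitute values: z = (56 - 70) / 15
Step 3: z = -14 / 15 = -0.9333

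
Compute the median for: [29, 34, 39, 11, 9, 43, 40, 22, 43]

34

Step 1: Sort the data in ascending order: [9, 11, 22, 29, 34, 39, 40, 43, 43]
Step 2: The number of values is n = 9.
Step 3: Since n is odd, the median is the middle value at position 5: 34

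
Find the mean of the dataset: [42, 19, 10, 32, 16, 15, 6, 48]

23.5

Step 1: Sum all values: 42 + 19 + 10 + 32 + 16 + 15 + 6 + 48 = 188
Step 2: Count the number of values: n = 8
Step 3: Mean = sum / n = 188 / 8 = 23.5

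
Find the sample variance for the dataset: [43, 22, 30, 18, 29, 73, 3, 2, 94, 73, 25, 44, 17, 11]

780.2637

Step 1: Compute the mean: (43 + 22 + 30 + 18 + 29 + 73 + 3 + 2 + 94 + 73 + 25 + 44 + 17 + 11) / 14 = 34.5714
Step 2: Compute squared deviations from the mean:
  (43 - 34.5714)^2 = 71.0408
  (22 - 34.5714)^2 = 158.0408
  (30 - 34.5714)^2 = 20.898
  (18 - 34.5714)^2 = 274.6122
  (29 - 34.5714)^2 = 31.0408
  (73 - 34.5714)^2 = 1476.7551
  (3 - 34.5714)^2 = 996.7551
  (2 - 34.5714)^2 = 1060.898
  (94 - 34.5714)^2 = 3531.7551
  (73 - 34.5714)^2 = 1476.7551
  (25 - 34.5714)^2 = 91.6122
  (44 - 34.5714)^2 = 88.898
  (17 - 34.5714)^2 = 308.7551
  (11 - 34.5714)^2 = 555.6122
Step 3: Sum of squared deviations = 10143.4286
Step 4: Sample variance = 10143.4286 / 13 = 780.2637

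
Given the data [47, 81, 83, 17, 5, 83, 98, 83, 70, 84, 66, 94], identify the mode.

83

Step 1: Count the frequency of each value:
  5: appears 1 time(s)
  17: appears 1 time(s)
  47: appears 1 time(s)
  66: appears 1 time(s)
  70: appears 1 time(s)
  81: appears 1 time(s)
  83: appears 3 time(s)
  84: appears 1 time(s)
  94: appears 1 time(s)
  98: appears 1 time(s)
Step 2: The value 83 appears most frequently (3 times).
Step 3: Mode = 83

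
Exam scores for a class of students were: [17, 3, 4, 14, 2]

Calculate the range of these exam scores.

15

Step 1: Identify the maximum value: max = 17
Step 2: Identify the minimum value: min = 2
Step 3: Range = max - min = 17 - 2 = 15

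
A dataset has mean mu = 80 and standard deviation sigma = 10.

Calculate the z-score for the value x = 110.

3

Step 1: Recall the z-score formula: z = (x - mu) / sigma
Step 2: Substitute values: z = (110 - 80) / 10
Step 3: z = 30 / 10 = 3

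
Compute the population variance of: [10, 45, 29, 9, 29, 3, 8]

204.8571

Step 1: Compute the mean: (10 + 45 + 29 + 9 + 29 + 3 + 8) / 7 = 19
Step 2: Compute squared deviations from the mean:
  (10 - 19)^2 = 81
  (45 - 19)^2 = 676
  (29 - 19)^2 = 100
  (9 - 19)^2 = 100
  (29 - 19)^2 = 100
  (3 - 19)^2 = 256
  (8 - 19)^2 = 121
Step 3: Sum of squared deviations = 1434
Step 4: Population variance = 1434 / 7 = 204.8571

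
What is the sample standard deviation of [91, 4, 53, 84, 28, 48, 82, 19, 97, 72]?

32.5228

Step 1: Compute the mean: 57.8
Step 2: Sum of squared deviations from the mean: 9519.6
Step 3: Sample variance = 9519.6 / 9 = 1057.7333
Step 4: Standard deviation = sqrt(1057.7333) = 32.5228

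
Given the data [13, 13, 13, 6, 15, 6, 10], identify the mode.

13

Step 1: Count the frequency of each value:
  6: appears 2 time(s)
  10: appears 1 time(s)
  13: appears 3 time(s)
  15: appears 1 time(s)
Step 2: The value 13 appears most frequently (3 times).
Step 3: Mode = 13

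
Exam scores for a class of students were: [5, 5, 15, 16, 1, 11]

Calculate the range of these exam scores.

15

Step 1: Identify the maximum value: max = 16
Step 2: Identify the minimum value: min = 1
Step 3: Range = max - min = 16 - 1 = 15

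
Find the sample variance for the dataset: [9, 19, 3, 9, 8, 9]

27.1

Step 1: Compute the mean: (9 + 19 + 3 + 9 + 8 + 9) / 6 = 9.5
Step 2: Compute squared deviations from the mean:
  (9 - 9.5)^2 = 0.25
  (19 - 9.5)^2 = 90.25
  (3 - 9.5)^2 = 42.25
  (9 - 9.5)^2 = 0.25
  (8 - 9.5)^2 = 2.25
  (9 - 9.5)^2 = 0.25
Step 3: Sum of squared deviations = 135.5
Step 4: Sample variance = 135.5 / 5 = 27.1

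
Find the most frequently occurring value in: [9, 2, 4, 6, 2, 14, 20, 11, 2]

2

Step 1: Count the frequency of each value:
  2: appears 3 time(s)
  4: appears 1 time(s)
  6: appears 1 time(s)
  9: appears 1 time(s)
  11: appears 1 time(s)
  14: appears 1 time(s)
  20: appears 1 time(s)
Step 2: The value 2 appears most frequently (3 times).
Step 3: Mode = 2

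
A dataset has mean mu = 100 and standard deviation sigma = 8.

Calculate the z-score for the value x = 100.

0

Step 1: Recall the z-score formula: z = (x - mu) / sigma
Step 2: Substitute values: z = (100 - 100) / 8
Step 3: z = 0 / 8 = 0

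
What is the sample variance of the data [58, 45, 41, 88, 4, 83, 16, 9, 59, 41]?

833.8222

Step 1: Compute the mean: (58 + 45 + 41 + 88 + 4 + 83 + 16 + 9 + 59 + 41) / 10 = 44.4
Step 2: Compute squared deviations from the mean:
  (58 - 44.4)^2 = 184.96
  (45 - 44.4)^2 = 0.36
  (41 - 44.4)^2 = 11.56
  (88 - 44.4)^2 = 1900.96
  (4 - 44.4)^2 = 1632.16
  (83 - 44.4)^2 = 1489.96
  (16 - 44.4)^2 = 806.56
  (9 - 44.4)^2 = 1253.16
  (59 - 44.4)^2 = 213.16
  (41 - 44.4)^2 = 11.56
Step 3: Sum of squared deviations = 7504.4
Step 4: Sample variance = 7504.4 / 9 = 833.8222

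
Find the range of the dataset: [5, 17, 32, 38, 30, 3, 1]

37

Step 1: Identify the maximum value: max = 38
Step 2: Identify the minimum value: min = 1
Step 3: Range = max - min = 38 - 1 = 37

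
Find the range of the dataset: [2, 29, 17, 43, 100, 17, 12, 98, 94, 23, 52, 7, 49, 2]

98

Step 1: Identify the maximum value: max = 100
Step 2: Identify the minimum value: min = 2
Step 3: Range = max - min = 100 - 2 = 98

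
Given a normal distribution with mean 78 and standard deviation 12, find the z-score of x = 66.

-1

Step 1: Recall the z-score formula: z = (x - mu) / sigma
Step 2: Substitute values: z = (66 - 78) / 12
Step 3: z = -12 / 12 = -1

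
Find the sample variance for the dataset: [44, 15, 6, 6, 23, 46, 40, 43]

301.5536

Step 1: Compute the mean: (44 + 15 + 6 + 6 + 23 + 46 + 40 + 43) / 8 = 27.875
Step 2: Compute squared deviations from the mean:
  (44 - 27.875)^2 = 260.0156
  (15 - 27.875)^2 = 165.7656
  (6 - 27.875)^2 = 478.5156
  (6 - 27.875)^2 = 478.5156
  (23 - 27.875)^2 = 23.7656
  (46 - 27.875)^2 = 328.5156
  (40 - 27.875)^2 = 147.0156
  (43 - 27.875)^2 = 228.7656
Step 3: Sum of squared deviations = 2110.875
Step 4: Sample variance = 2110.875 / 7 = 301.5536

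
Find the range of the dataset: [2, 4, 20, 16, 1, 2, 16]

19

Step 1: Identify the maximum value: max = 20
Step 2: Identify the minimum value: min = 1
Step 3: Range = max - min = 20 - 1 = 19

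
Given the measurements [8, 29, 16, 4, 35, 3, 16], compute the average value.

15.8571

Step 1: Sum all values: 8 + 29 + 16 + 4 + 35 + 3 + 16 = 111
Step 2: Count the number of values: n = 7
Step 3: Mean = sum / n = 111 / 7 = 15.8571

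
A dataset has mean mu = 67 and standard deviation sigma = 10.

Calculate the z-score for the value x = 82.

1.5

Step 1: Recall the z-score formula: z = (x - mu) / sigma
Step 2: Substitute values: z = (82 - 67) / 10
Step 3: z = 15 / 10 = 1.5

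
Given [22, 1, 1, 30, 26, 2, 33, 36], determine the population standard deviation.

14.146

Step 1: Compute the mean: 18.875
Step 2: Sum of squared deviations from the mean: 1600.875
Step 3: Population variance = 1600.875 / 8 = 200.1094
Step 4: Standard deviation = sqrt(200.1094) = 14.146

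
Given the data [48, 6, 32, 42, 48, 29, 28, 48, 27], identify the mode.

48

Step 1: Count the frequency of each value:
  6: appears 1 time(s)
  27: appears 1 time(s)
  28: appears 1 time(s)
  29: appears 1 time(s)
  32: appears 1 time(s)
  42: appears 1 time(s)
  48: appears 3 time(s)
Step 2: The value 48 appears most frequently (3 times).
Step 3: Mode = 48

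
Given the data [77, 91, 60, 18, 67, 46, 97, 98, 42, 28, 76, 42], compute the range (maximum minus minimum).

80

Step 1: Identify the maximum value: max = 98
Step 2: Identify the minimum value: min = 18
Step 3: Range = max - min = 98 - 18 = 80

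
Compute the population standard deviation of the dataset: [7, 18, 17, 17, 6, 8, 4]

5.6061

Step 1: Compute the mean: 11
Step 2: Sum of squared deviations from the mean: 220
Step 3: Population variance = 220 / 7 = 31.4286
Step 4: Standard deviation = sqrt(31.4286) = 5.6061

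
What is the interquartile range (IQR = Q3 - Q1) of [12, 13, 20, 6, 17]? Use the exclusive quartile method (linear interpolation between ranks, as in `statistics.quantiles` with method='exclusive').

9.5

Step 1: Sort the data: [6, 12, 13, 17, 20]
Step 2: n = 5
Step 3: Using the exclusive quartile method:
  Q1 = 9
  Q2 (median) = 13
  Q3 = 18.5
  IQR = Q3 - Q1 = 18.5 - 9 = 9.5
Step 4: IQR = 9.5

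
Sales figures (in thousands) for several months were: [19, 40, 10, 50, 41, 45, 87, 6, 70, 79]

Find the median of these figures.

43

Step 1: Sort the data in ascending order: [6, 10, 19, 40, 41, 45, 50, 70, 79, 87]
Step 2: The number of values is n = 10.
Step 3: Since n is even, the median is the average of positions 5 and 6:
  Median = (41 + 45) / 2 = 43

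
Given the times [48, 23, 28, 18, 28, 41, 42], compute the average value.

32.5714

Step 1: Sum all values: 48 + 23 + 28 + 18 + 28 + 41 + 42 = 228
Step 2: Count the number of values: n = 7
Step 3: Mean = sum / n = 228 / 7 = 32.5714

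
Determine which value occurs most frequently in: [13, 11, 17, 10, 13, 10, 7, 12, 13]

13

Step 1: Count the frequency of each value:
  7: appears 1 time(s)
  10: appears 2 time(s)
  11: appears 1 time(s)
  12: appears 1 time(s)
  13: appears 3 time(s)
  17: appears 1 time(s)
Step 2: The value 13 appears most frequently (3 times).
Step 3: Mode = 13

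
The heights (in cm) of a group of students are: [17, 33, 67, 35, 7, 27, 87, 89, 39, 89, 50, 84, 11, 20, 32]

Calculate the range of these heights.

82

Step 1: Identify the maximum value: max = 89
Step 2: Identify the minimum value: min = 7
Step 3: Range = max - min = 89 - 7 = 82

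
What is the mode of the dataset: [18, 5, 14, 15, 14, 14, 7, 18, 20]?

14

Step 1: Count the frequency of each value:
  5: appears 1 time(s)
  7: appears 1 time(s)
  14: appears 3 time(s)
  15: appears 1 time(s)
  18: appears 2 time(s)
  20: appears 1 time(s)
Step 2: The value 14 appears most frequently (3 times).
Step 3: Mode = 14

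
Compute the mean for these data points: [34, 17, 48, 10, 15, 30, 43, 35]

29

Step 1: Sum all values: 34 + 17 + 48 + 10 + 15 + 30 + 43 + 35 = 232
Step 2: Count the number of values: n = 8
Step 3: Mean = sum / n = 232 / 8 = 29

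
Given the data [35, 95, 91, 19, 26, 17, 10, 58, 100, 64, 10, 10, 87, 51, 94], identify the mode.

10

Step 1: Count the frequency of each value:
  10: appears 3 time(s)
  17: appears 1 time(s)
  19: appears 1 time(s)
  26: appears 1 time(s)
  35: appears 1 time(s)
  51: appears 1 time(s)
  58: appears 1 time(s)
  64: appears 1 time(s)
  87: appears 1 time(s)
  91: appears 1 time(s)
  94: appears 1 time(s)
  95: appears 1 time(s)
  100: appears 1 time(s)
Step 2: The value 10 appears most frequently (3 times).
Step 3: Mode = 10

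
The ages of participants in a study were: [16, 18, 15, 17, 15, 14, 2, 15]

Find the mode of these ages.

15

Step 1: Count the frequency of each value:
  2: appears 1 time(s)
  14: appears 1 time(s)
  15: appears 3 time(s)
  16: appears 1 time(s)
  17: appears 1 time(s)
  18: appears 1 time(s)
Step 2: The value 15 appears most frequently (3 times).
Step 3: Mode = 15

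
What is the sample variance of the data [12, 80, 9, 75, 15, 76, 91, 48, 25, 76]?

1059.1222

Step 1: Compute the mean: (12 + 80 + 9 + 75 + 15 + 76 + 91 + 48 + 25 + 76) / 10 = 50.7
Step 2: Compute squared deviations from the mean:
  (12 - 50.7)^2 = 1497.69
  (80 - 50.7)^2 = 858.49
  (9 - 50.7)^2 = 1738.89
  (75 - 50.7)^2 = 590.49
  (15 - 50.7)^2 = 1274.49
  (76 - 50.7)^2 = 640.09
  (91 - 50.7)^2 = 1624.09
  (48 - 50.7)^2 = 7.29
  (25 - 50.7)^2 = 660.49
  (76 - 50.7)^2 = 640.09
Step 3: Sum of squared deviations = 9532.1
Step 4: Sample variance = 9532.1 / 9 = 1059.1222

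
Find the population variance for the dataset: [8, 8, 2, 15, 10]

17.44

Step 1: Compute the mean: (8 + 8 + 2 + 15 + 10) / 5 = 8.6
Step 2: Compute squared deviations from the mean:
  (8 - 8.6)^2 = 0.36
  (8 - 8.6)^2 = 0.36
  (2 - 8.6)^2 = 43.56
  (15 - 8.6)^2 = 40.96
  (10 - 8.6)^2 = 1.96
Step 3: Sum of squared deviations = 87.2
Step 4: Population variance = 87.2 / 5 = 17.44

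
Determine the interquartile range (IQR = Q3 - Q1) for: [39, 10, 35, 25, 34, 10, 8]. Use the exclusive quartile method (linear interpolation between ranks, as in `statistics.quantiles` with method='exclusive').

25

Step 1: Sort the data: [8, 10, 10, 25, 34, 35, 39]
Step 2: n = 7
Step 3: Using the exclusive quartile method:
  Q1 = 10
  Q2 (median) = 25
  Q3 = 35
  IQR = Q3 - Q1 = 35 - 10 = 25
Step 4: IQR = 25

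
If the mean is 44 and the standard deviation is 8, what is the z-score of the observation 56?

1.5

Step 1: Recall the z-score formula: z = (x - mu) / sigma
Step 2: Substitute values: z = (56 - 44) / 8
Step 3: z = 12 / 8 = 1.5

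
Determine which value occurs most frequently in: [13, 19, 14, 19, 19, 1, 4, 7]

19

Step 1: Count the frequency of each value:
  1: appears 1 time(s)
  4: appears 1 time(s)
  7: appears 1 time(s)
  13: appears 1 time(s)
  14: appears 1 time(s)
  19: appears 3 time(s)
Step 2: The value 19 appears most frequently (3 times).
Step 3: Mode = 19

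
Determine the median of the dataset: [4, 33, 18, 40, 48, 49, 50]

40

Step 1: Sort the data in ascending order: [4, 18, 33, 40, 48, 49, 50]
Step 2: The number of values is n = 7.
Step 3: Since n is odd, the median is the middle value at position 4: 40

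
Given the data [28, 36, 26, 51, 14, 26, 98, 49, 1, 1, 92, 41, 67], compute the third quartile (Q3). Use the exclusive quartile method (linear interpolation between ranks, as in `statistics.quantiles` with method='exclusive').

59

Step 1: Sort the data: [1, 1, 14, 26, 26, 28, 36, 41, 49, 51, 67, 92, 98]
Step 2: n = 13
Step 3: Using the exclusive quartile method:
  Q1 = 20
  Q2 (median) = 36
  Q3 = 59
  IQR = Q3 - Q1 = 59 - 20 = 39
Step 4: Q3 = 59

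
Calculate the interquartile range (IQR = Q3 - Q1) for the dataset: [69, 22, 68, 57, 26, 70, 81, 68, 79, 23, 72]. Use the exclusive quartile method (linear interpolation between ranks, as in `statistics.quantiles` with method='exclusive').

46

Step 1: Sort the data: [22, 23, 26, 57, 68, 68, 69, 70, 72, 79, 81]
Step 2: n = 11
Step 3: Using the exclusive quartile method:
  Q1 = 26
  Q2 (median) = 68
  Q3 = 72
  IQR = Q3 - Q1 = 72 - 26 = 46
Step 4: IQR = 46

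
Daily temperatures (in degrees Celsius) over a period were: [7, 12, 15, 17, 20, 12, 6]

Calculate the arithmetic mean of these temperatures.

12.7143

Step 1: Sum all values: 7 + 12 + 15 + 17 + 20 + 12 + 6 = 89
Step 2: Count the number of values: n = 7
Step 3: Mean = sum / n = 89 / 7 = 12.7143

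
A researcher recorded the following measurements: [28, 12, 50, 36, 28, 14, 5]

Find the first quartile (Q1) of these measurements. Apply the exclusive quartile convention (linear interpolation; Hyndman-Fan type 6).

12

Step 1: Sort the data: [5, 12, 14, 28, 28, 36, 50]
Step 2: n = 7
Step 3: Using the exclusive quartile method:
  Q1 = 12
  Q2 (median) = 28
  Q3 = 36
  IQR = Q3 - Q1 = 36 - 12 = 24
Step 4: Q1 = 12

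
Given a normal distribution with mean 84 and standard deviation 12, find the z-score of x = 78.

-0.5

Step 1: Recall the z-score formula: z = (x - mu) / sigma
Step 2: Substitute values: z = (78 - 84) / 12
Step 3: z = -6 / 12 = -0.5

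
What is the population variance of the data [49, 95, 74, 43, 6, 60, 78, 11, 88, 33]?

858.81

Step 1: Compute the mean: (49 + 95 + 74 + 43 + 6 + 60 + 78 + 11 + 88 + 33) / 10 = 53.7
Step 2: Compute squared deviations from the mean:
  (49 - 53.7)^2 = 22.09
  (95 - 53.7)^2 = 1705.69
  (74 - 53.7)^2 = 412.09
  (43 - 53.7)^2 = 114.49
  (6 - 53.7)^2 = 2275.29
  (60 - 53.7)^2 = 39.69
  (78 - 53.7)^2 = 590.49
  (11 - 53.7)^2 = 1823.29
  (88 - 53.7)^2 = 1176.49
  (33 - 53.7)^2 = 428.49
Step 3: Sum of squared deviations = 8588.1
Step 4: Population variance = 8588.1 / 10 = 858.81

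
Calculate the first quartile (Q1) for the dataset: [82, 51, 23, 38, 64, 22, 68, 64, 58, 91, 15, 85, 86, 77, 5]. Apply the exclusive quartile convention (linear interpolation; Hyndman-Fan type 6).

23

Step 1: Sort the data: [5, 15, 22, 23, 38, 51, 58, 64, 64, 68, 77, 82, 85, 86, 91]
Step 2: n = 15
Step 3: Using the exclusive quartile method:
  Q1 = 23
  Q2 (median) = 64
  Q3 = 82
  IQR = Q3 - Q1 = 82 - 23 = 59
Step 4: Q1 = 23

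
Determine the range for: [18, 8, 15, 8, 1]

17

Step 1: Identify the maximum value: max = 18
Step 2: Identify the minimum value: min = 1
Step 3: Range = max - min = 18 - 1 = 17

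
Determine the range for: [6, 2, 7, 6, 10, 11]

9

Step 1: Identify the maximum value: max = 11
Step 2: Identify the minimum value: min = 2
Step 3: Range = max - min = 11 - 2 = 9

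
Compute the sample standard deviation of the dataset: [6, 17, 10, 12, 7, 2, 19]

6.0788

Step 1: Compute the mean: 10.4286
Step 2: Sum of squared deviations from the mean: 221.7143
Step 3: Sample variance = 221.7143 / 6 = 36.9524
Step 4: Standard deviation = sqrt(36.9524) = 6.0788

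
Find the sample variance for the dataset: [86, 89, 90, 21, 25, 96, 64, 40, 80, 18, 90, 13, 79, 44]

981.7857

Step 1: Compute the mean: (86 + 89 + 90 + 21 + 25 + 96 + 64 + 40 + 80 + 18 + 90 + 13 + 79 + 44) / 14 = 59.6429
Step 2: Compute squared deviations from the mean:
  (86 - 59.6429)^2 = 694.699
  (89 - 59.6429)^2 = 861.8418
  (90 - 59.6429)^2 = 921.5561
  (21 - 59.6429)^2 = 1493.2704
  (25 - 59.6429)^2 = 1200.1276
  (96 - 59.6429)^2 = 1321.8418
  (64 - 59.6429)^2 = 18.9847
  (40 - 59.6429)^2 = 385.8418
  (80 - 59.6429)^2 = 414.4133
  (18 - 59.6429)^2 = 1734.1276
  (90 - 59.6429)^2 = 921.5561
  (13 - 59.6429)^2 = 2175.5561
  (79 - 59.6429)^2 = 374.699
  (44 - 59.6429)^2 = 244.699
Step 3: Sum of squared deviations = 12763.2143
Step 4: Sample variance = 12763.2143 / 13 = 981.7857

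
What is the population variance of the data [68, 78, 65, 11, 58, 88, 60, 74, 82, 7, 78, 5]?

855.3056

Step 1: Compute the mean: (68 + 78 + 65 + 11 + 58 + 88 + 60 + 74 + 82 + 7 + 78 + 5) / 12 = 56.1667
Step 2: Compute squared deviations from the mean:
  (68 - 56.1667)^2 = 140.0278
  (78 - 56.1667)^2 = 476.6944
  (65 - 56.1667)^2 = 78.0278
  (11 - 56.1667)^2 = 2040.0278
  (58 - 56.1667)^2 = 3.3611
  (88 - 56.1667)^2 = 1013.3611
  (60 - 56.1667)^2 = 14.6944
  (74 - 56.1667)^2 = 318.0278
  (82 - 56.1667)^2 = 667.3611
  (7 - 56.1667)^2 = 2417.3611
  (78 - 56.1667)^2 = 476.6944
  (5 - 56.1667)^2 = 2618.0278
Step 3: Sum of squared deviations = 10263.6667
Step 4: Population variance = 10263.6667 / 12 = 855.3056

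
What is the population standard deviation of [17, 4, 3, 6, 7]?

5.004

Step 1: Compute the mean: 7.4
Step 2: Sum of squared deviations from the mean: 125.2
Step 3: Population variance = 125.2 / 5 = 25.04
Step 4: Standard deviation = sqrt(25.04) = 5.004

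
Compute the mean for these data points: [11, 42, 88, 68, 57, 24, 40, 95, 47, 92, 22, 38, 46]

51.5385

Step 1: Sum all values: 11 + 42 + 88 + 68 + 57 + 24 + 40 + 95 + 47 + 92 + 22 + 38 + 46 = 670
Step 2: Count the number of values: n = 13
Step 3: Mean = sum / n = 670 / 13 = 51.5385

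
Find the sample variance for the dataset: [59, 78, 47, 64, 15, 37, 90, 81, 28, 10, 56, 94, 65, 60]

684.7692

Step 1: Compute the mean: (59 + 78 + 47 + 64 + 15 + 37 + 90 + 81 + 28 + 10 + 56 + 94 + 65 + 60) / 14 = 56
Step 2: Compute squared deviations from the mean:
  (59 - 56)^2 = 9
  (78 - 56)^2 = 484
  (47 - 56)^2 = 81
  (64 - 56)^2 = 64
  (15 - 56)^2 = 1681
  (37 - 56)^2 = 361
  (90 - 56)^2 = 1156
  (81 - 56)^2 = 625
  (28 - 56)^2 = 784
  (10 - 56)^2 = 2116
  (56 - 56)^2 = 0
  (94 - 56)^2 = 1444
  (65 - 56)^2 = 81
  (60 - 56)^2 = 16
Step 3: Sum of squared deviations = 8902
Step 4: Sample variance = 8902 / 13 = 684.7692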